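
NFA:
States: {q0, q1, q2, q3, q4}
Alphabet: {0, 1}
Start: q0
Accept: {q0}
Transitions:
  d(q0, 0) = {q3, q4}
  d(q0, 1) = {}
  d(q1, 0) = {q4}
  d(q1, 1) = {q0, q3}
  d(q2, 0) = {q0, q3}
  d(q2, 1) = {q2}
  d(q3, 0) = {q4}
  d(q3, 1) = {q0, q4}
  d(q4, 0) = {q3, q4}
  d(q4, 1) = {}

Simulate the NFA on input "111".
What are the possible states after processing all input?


Start: {q0}
  --1--> {}
  --1--> {}
  --1--> {}

{} (empty set, no valid transitions)


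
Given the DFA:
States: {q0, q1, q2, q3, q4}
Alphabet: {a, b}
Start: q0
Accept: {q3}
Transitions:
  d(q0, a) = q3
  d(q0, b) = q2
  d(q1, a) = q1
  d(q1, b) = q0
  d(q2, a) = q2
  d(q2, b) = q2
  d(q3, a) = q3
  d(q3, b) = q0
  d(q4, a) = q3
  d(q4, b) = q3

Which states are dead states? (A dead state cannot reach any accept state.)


Forward reachability from each state:
  q0 -> reaches accept state q3 (live)
  q1 -> reaches accept state q3 (live)
  q2 -> reaches {q2}, no accept state (dead)
  q3 -> reaches accept state q3 (live)
  q4 -> reaches accept state q3 (live)

{q2}


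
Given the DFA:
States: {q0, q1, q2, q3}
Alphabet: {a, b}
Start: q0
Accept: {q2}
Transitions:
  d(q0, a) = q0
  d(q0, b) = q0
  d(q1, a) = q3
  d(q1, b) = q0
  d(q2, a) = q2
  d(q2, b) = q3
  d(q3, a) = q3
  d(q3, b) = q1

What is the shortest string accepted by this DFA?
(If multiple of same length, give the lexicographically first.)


BFS by string length (lex-first path to each state shown):
  len 0: q0<-""
  len 1: q0<-"a"
  len 2: q0<-"aa"
  len 3: q0<-"aaa"
  len 4: q0<-"aaaa"
  len 5: q0<-"aaaaa"
  len 6: q0<-"aaaaaa"
  len 7: q0<-"aaaaaaa"
  len 8: q0<-"aaaaaaaa"

No string accepted (empty language)


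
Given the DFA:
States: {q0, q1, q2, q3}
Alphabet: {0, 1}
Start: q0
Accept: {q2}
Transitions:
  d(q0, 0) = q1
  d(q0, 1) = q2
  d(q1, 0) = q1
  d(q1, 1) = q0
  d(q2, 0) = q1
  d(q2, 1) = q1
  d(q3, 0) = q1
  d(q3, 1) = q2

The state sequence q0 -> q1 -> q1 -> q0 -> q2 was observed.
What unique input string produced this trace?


Trace back each transition to find the symbol:
  q0 --[0]--> q1
  q1 --[0]--> q1
  q1 --[1]--> q0
  q0 --[1]--> q2

"0011"


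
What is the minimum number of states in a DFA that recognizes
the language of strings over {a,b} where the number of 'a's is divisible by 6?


States track (count of 'a') mod 6.
Need 6 states: one per remainder 0..5; accept = remainder 0.

6


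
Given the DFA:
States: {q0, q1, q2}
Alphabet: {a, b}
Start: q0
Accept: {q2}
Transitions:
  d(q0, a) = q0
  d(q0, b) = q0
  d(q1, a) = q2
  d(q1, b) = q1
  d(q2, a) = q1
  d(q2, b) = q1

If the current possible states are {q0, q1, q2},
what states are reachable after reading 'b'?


Apply transition on 'b' from each current state:
  d(q0, b) = q0
  d(q1, b) = q1
  d(q2, b) = q1

{q0, q1}


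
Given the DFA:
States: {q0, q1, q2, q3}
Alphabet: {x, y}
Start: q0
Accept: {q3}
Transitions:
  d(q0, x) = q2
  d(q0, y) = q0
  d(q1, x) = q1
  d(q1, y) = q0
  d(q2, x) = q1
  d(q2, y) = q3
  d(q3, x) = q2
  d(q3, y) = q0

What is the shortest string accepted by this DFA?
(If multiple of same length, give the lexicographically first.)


BFS by string length (lex-first path to each state shown):
  len 0: q0<-""
  len 1: q0<-"y", q2<-"x"
  len 2: q0<-"yy", q1<-"xx", q2<-"yx", q3<-"xy"
Found accept state at length 2.

"xy"


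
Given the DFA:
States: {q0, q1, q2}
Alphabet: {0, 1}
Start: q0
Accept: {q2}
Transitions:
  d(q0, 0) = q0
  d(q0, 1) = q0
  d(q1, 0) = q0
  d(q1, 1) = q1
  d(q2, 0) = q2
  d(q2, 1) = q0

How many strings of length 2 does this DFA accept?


Enumerating all length-2 strings:
  "00" -> q0 [reject]
  "01" -> q0 [reject]
  "10" -> q0 [reject]
  "11" -> q0 [reject]

0 out of 4


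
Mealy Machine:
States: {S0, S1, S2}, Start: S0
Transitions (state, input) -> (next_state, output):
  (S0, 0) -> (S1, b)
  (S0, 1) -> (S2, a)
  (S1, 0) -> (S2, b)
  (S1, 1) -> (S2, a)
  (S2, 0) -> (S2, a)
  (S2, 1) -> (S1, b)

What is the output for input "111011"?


Step-by-step:
  (S0, 1) -> (S2, a)
  (S2, 1) -> (S1, b)
  (S1, 1) -> (S2, a)
  (S2, 0) -> (S2, a)
  (S2, 1) -> (S1, b)
  (S1, 1) -> (S2, a)

"abaaba"


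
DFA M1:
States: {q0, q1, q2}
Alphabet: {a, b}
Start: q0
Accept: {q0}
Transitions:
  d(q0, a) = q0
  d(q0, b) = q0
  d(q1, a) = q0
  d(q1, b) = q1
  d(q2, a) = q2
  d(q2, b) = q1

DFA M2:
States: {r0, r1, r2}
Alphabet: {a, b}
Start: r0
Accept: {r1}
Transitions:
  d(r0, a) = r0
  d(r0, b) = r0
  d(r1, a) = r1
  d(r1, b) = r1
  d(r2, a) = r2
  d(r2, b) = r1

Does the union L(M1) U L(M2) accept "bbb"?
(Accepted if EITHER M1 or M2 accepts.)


M1: final=q0 accepted=True
M2: final=r0 accepted=False

Yes, union accepts


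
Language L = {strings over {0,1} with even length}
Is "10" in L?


length = 2; 2 mod 2 = 0

Yes, "10" is in L


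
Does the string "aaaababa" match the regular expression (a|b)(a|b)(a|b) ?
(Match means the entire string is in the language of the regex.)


|string| = 8; first = 'a'; last = 'a'

No, "aaaababa" does not match (a|b)(a|b)(a|b)


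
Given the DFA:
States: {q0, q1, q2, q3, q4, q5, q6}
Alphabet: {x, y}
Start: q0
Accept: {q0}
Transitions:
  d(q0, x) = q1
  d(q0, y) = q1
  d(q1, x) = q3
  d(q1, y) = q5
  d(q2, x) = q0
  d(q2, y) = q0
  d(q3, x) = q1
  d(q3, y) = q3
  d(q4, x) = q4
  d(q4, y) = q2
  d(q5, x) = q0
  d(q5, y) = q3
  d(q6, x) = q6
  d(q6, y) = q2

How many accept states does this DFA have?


Accept states listed: {q0}
Counting: q0(1)

1


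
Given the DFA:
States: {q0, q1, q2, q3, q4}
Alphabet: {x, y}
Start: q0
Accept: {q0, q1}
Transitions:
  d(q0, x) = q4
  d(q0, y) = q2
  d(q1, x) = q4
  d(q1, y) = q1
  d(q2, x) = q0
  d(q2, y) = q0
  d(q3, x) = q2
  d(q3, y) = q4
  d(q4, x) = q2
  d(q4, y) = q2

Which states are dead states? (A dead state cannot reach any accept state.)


Forward reachability from each state:
  q0 -> reaches accept state q0 (live)
  q1 -> reaches accept state q0 (live)
  q2 -> reaches accept state q0 (live)
  q3 -> reaches accept state q0 (live)
  q4 -> reaches accept state q0 (live)

None (all states can reach an accept state)


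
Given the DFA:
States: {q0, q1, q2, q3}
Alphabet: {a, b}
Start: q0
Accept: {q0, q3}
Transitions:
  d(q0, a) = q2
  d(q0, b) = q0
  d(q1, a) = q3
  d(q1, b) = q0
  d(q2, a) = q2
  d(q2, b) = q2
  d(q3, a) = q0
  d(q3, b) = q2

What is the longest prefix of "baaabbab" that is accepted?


Run the DFA, marking each prefix where the state is accepting:
  "" -> q0 [accept]
  "b" -> q0 [accept]
  "ba" -> q2 [reject]
  "baa" -> q2 [reject]
  "baaa" -> q2 [reject]
  "baaab" -> q2 [reject]
  "baaabb" -> q2 [reject]
  "baaabba" -> q2 [reject]
  "baaabbab" -> q2 [reject]

"b"


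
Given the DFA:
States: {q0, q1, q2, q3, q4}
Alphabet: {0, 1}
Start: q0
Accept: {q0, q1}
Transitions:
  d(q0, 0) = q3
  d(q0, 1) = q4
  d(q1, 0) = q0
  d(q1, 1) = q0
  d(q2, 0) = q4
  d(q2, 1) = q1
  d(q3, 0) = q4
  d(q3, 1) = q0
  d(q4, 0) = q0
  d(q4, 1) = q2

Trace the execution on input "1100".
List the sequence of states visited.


Input: 1100
d(q0, 1) = q4
d(q4, 1) = q2
d(q2, 0) = q4
d(q4, 0) = q0


q0 -> q4 -> q2 -> q4 -> q0


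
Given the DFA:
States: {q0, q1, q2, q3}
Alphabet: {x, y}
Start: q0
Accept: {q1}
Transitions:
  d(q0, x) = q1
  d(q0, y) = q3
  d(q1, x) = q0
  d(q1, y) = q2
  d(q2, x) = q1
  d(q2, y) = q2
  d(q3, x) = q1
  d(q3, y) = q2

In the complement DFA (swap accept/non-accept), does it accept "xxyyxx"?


Trace: q0 -> q1 -> q0 -> q3 -> q2 -> q1 -> q0
Final: q0
Original accept: {q1}
Complement: q0 is not in original accept

Yes, complement accepts (original rejects)


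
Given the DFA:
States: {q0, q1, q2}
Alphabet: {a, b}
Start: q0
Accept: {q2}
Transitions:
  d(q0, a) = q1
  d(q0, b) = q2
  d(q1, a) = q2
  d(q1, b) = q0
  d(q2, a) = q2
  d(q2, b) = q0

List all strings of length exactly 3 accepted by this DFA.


All strings of length 3: 8 total
Accepted: 4

"aaa", "abb", "baa", "bbb"


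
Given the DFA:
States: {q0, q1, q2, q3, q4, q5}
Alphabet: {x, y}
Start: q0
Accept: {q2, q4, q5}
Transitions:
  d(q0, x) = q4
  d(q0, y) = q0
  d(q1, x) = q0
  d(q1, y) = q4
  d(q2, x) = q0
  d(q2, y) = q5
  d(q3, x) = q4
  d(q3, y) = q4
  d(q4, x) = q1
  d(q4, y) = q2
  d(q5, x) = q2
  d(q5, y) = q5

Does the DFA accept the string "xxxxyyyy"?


Trace: q0 -> q4 -> q1 -> q0 -> q4 -> q2 -> q5 -> q5 -> q5
Final state: q5
Accept states: {q2, q4, q5}

Yes, accepted (final state q5 is an accept state)


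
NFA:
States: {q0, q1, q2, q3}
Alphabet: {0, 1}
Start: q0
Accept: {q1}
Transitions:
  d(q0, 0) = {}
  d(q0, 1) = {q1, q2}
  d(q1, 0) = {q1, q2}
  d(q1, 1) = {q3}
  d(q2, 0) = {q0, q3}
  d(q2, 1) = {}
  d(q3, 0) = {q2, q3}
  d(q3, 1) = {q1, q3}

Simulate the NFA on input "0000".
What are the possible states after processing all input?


Start: {q0}
  --0--> {}
  --0--> {}
  --0--> {}
  --0--> {}

{} (empty set, no valid transitions)


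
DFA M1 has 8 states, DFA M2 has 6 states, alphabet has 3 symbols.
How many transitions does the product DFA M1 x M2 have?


Product DFA has 8 * 6 = 48 states.
Each has 3 transitions: 48 * 3 = 144

144


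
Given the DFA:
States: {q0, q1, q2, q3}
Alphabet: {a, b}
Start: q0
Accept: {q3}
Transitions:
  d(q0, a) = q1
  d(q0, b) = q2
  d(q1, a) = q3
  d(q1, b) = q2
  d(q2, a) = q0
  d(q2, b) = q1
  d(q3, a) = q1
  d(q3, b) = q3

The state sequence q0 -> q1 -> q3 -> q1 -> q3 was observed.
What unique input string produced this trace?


Trace back each transition to find the symbol:
  q0 --[a]--> q1
  q1 --[a]--> q3
  q3 --[a]--> q1
  q1 --[a]--> q3

"aaaa"


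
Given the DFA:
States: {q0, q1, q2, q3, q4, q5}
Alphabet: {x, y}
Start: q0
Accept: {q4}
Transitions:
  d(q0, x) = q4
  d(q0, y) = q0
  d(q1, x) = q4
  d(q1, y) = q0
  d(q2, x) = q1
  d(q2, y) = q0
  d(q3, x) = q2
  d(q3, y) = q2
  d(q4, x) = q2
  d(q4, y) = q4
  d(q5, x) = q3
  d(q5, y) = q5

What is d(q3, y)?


Looking up transition d(q3, y)

q2


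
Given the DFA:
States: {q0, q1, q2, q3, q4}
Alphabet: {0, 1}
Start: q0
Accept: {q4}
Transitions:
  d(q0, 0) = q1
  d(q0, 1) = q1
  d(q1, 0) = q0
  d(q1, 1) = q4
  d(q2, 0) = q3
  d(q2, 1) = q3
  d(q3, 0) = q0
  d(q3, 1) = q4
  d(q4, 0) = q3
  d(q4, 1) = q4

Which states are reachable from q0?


BFS from q0:
  layer 0: {q0}
  layer 1: {q1}
  layer 2: {q4}
  layer 3: {q3}

{q0, q1, q3, q4}


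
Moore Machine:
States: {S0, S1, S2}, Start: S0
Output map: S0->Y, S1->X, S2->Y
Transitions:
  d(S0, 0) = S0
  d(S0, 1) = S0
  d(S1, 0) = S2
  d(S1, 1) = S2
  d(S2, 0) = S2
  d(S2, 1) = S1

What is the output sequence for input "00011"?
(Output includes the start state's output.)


Start: S0 (output Y)
  --0--> S0 (output Y)
  --0--> S0 (output Y)
  --0--> S0 (output Y)
  --1--> S0 (output Y)
  --1--> S0 (output Y)

"YYYYYY"


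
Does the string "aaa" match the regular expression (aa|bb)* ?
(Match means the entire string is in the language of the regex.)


|string| = 3; first = 'a'; last = 'a'

No, "aaa" does not match (aa|bb)*


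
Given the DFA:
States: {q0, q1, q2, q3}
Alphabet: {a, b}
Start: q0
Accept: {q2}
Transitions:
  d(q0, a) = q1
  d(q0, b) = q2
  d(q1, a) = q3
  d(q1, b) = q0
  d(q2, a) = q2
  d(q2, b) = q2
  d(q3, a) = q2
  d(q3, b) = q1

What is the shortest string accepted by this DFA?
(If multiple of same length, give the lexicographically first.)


BFS by string length (lex-first path to each state shown):
  len 0: q0<-""
  len 1: q1<-"a", q2<-"b"
Found accept state at length 1.

"b"


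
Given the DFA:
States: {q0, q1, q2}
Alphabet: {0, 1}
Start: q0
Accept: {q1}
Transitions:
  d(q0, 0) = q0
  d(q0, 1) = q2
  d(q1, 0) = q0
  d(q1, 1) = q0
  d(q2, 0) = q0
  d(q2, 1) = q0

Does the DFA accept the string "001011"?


Trace: q0 -> q0 -> q0 -> q2 -> q0 -> q2 -> q0
Final state: q0
Accept states: {q1}

No, rejected (final state q0 is not an accept state)


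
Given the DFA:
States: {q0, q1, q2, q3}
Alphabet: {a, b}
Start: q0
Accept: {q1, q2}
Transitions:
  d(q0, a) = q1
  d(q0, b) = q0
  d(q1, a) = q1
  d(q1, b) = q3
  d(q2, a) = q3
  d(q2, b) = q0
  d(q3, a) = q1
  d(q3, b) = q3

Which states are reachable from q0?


BFS from q0:
  layer 0: {q0}
  layer 1: {q1}
  layer 2: {q3}

{q0, q1, q3}


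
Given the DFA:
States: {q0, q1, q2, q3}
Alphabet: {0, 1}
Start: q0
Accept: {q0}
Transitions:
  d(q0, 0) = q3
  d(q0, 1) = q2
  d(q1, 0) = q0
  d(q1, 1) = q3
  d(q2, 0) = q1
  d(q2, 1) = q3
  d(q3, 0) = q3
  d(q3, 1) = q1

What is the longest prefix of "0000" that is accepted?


Run the DFA, marking each prefix where the state is accepting:
  "" -> q0 [accept]
  "0" -> q3 [reject]
  "00" -> q3 [reject]
  "000" -> q3 [reject]
  "0000" -> q3 [reject]

""


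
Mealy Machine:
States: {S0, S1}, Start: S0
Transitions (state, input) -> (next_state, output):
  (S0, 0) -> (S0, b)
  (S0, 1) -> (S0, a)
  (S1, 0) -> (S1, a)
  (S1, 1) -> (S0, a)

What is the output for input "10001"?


Step-by-step:
  (S0, 1) -> (S0, a)
  (S0, 0) -> (S0, b)
  (S0, 0) -> (S0, b)
  (S0, 0) -> (S0, b)
  (S0, 1) -> (S0, a)

"abbba"


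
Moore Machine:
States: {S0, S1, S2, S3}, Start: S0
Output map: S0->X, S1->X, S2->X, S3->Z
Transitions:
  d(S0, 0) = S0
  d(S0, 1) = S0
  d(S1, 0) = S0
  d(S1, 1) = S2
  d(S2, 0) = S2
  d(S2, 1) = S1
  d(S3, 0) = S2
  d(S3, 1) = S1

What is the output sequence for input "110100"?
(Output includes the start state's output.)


Start: S0 (output X)
  --1--> S0 (output X)
  --1--> S0 (output X)
  --0--> S0 (output X)
  --1--> S0 (output X)
  --0--> S0 (output X)
  --0--> S0 (output X)

"XXXXXXX"


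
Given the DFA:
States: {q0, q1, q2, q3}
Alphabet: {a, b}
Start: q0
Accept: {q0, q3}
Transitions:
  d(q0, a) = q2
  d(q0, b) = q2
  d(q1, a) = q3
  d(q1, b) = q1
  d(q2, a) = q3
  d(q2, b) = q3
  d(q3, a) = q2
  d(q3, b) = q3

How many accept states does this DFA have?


Accept states listed: {q0, q3}
Counting: q0(1) q3(2)

2


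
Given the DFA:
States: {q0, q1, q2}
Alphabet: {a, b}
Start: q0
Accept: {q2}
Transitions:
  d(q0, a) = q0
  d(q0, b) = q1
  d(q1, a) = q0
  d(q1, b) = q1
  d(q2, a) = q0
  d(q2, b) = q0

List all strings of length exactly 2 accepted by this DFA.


All strings of length 2: 4 total
Accepted: 0

None


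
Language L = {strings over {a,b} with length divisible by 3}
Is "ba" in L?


length = 2; 2 mod 3 = 2

No, "ba" is not in L


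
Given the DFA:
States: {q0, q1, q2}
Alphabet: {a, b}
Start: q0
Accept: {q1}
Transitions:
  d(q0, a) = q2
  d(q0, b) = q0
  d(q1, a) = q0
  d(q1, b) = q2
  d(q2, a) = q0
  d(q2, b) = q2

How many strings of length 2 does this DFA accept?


Enumerating all length-2 strings:
  "aa" -> q0 [reject]
  "ab" -> q2 [reject]
  "ba" -> q2 [reject]
  "bb" -> q0 [reject]

0 out of 4


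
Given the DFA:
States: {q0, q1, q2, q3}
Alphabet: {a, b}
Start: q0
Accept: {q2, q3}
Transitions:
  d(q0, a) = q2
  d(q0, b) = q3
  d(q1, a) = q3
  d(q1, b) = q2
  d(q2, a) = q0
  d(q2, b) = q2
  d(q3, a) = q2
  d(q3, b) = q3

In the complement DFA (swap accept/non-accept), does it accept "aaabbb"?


Trace: q0 -> q2 -> q0 -> q2 -> q2 -> q2 -> q2
Final: q2
Original accept: {q2, q3}
Complement: q2 is in original accept

No, complement rejects (original accepts)


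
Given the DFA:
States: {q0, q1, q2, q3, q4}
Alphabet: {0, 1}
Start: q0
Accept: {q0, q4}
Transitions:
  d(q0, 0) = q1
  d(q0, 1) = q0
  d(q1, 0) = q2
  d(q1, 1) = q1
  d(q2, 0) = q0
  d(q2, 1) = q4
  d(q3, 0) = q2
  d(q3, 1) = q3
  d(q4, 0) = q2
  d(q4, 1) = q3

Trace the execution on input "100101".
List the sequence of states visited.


Input: 100101
d(q0, 1) = q0
d(q0, 0) = q1
d(q1, 0) = q2
d(q2, 1) = q4
d(q4, 0) = q2
d(q2, 1) = q4


q0 -> q0 -> q1 -> q2 -> q4 -> q2 -> q4


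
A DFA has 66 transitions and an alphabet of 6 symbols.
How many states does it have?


Each state has exactly one transition per symbol.
states = transitions / |alphabet| = 66 / 6 = 11

11


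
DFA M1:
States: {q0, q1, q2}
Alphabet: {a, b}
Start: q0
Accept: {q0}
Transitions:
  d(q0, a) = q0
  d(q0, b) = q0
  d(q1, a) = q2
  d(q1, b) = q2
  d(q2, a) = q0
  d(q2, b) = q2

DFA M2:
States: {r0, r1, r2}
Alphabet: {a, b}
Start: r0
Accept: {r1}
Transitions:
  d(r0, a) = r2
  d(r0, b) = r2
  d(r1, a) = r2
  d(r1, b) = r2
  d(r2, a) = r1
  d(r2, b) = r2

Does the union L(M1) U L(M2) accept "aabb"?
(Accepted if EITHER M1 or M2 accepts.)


M1: final=q0 accepted=True
M2: final=r2 accepted=False

Yes, union accepts


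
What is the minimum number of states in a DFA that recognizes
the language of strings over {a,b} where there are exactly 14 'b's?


States: count = 0, 1, ..., 14 (that's 15 states), plus a dead state for count > 14.
Total: 15 + 1 = 16. Accept = count-14 state.

16


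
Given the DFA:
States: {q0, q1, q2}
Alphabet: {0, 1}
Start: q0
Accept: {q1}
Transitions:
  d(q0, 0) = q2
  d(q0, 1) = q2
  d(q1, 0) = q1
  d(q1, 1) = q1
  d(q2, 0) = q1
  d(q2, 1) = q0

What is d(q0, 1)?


Looking up transition d(q0, 1)

q2


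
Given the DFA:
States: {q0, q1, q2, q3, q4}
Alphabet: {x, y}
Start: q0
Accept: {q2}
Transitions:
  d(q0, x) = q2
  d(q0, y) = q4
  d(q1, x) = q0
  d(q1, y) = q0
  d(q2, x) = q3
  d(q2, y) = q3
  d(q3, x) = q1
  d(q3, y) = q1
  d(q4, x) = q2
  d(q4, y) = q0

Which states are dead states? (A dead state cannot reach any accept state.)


Forward reachability from each state:
  q0 -> reaches accept state q2 (live)
  q1 -> reaches accept state q2 (live)
  q2 -> reaches accept state q2 (live)
  q3 -> reaches accept state q2 (live)
  q4 -> reaches accept state q2 (live)

None (all states can reach an accept state)


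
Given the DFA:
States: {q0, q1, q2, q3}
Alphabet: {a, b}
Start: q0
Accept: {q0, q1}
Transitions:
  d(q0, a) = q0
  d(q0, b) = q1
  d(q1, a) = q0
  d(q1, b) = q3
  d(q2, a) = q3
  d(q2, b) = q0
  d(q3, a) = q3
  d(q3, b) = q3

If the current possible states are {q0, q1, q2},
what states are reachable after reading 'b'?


Apply transition on 'b' from each current state:
  d(q0, b) = q1
  d(q1, b) = q3
  d(q2, b) = q0

{q0, q1, q3}


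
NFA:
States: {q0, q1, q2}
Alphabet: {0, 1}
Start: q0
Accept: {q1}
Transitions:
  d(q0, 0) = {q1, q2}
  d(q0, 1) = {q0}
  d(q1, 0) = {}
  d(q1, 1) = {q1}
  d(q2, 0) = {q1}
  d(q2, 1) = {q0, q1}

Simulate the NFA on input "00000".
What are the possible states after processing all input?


Start: {q0}
  --0--> {q1, q2}
  --0--> {q1}
  --0--> {}
  --0--> {}
  --0--> {}

{} (empty set, no valid transitions)


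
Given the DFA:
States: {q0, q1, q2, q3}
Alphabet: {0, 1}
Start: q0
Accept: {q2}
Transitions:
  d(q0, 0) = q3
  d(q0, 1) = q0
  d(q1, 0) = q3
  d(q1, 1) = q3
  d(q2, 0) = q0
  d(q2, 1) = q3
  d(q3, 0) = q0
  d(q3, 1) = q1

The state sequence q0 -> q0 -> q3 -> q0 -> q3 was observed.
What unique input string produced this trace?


Trace back each transition to find the symbol:
  q0 --[1]--> q0
  q0 --[0]--> q3
  q3 --[0]--> q0
  q0 --[0]--> q3

"1000"


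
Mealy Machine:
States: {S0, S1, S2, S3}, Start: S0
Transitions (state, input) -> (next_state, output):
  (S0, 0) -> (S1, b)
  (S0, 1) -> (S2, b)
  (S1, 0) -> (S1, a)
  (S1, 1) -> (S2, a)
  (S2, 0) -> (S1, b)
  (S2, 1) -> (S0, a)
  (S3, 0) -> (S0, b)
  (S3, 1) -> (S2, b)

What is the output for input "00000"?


Step-by-step:
  (S0, 0) -> (S1, b)
  (S1, 0) -> (S1, a)
  (S1, 0) -> (S1, a)
  (S1, 0) -> (S1, a)
  (S1, 0) -> (S1, a)

"baaaa"


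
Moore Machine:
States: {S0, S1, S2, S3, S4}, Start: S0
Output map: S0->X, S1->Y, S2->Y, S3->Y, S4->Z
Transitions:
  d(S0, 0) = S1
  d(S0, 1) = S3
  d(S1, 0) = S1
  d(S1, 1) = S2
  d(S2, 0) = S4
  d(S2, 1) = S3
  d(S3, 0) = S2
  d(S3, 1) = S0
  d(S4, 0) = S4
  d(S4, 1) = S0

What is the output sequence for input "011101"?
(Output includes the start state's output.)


Start: S0 (output X)
  --0--> S1 (output Y)
  --1--> S2 (output Y)
  --1--> S3 (output Y)
  --1--> S0 (output X)
  --0--> S1 (output Y)
  --1--> S2 (output Y)

"XYYYXYY"


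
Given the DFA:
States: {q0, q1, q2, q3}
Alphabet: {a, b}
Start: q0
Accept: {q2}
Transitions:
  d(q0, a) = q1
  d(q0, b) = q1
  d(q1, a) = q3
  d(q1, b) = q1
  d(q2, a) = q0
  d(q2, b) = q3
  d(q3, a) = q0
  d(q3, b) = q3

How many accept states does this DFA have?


Accept states listed: {q2}
Counting: q2(1)

1


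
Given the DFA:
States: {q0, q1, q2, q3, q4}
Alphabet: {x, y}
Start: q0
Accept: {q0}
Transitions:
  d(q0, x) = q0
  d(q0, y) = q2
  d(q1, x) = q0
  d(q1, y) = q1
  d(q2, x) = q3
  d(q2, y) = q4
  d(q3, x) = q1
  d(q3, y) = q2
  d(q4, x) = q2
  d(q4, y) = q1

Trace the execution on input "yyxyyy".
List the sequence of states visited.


Input: yyxyyy
d(q0, y) = q2
d(q2, y) = q4
d(q4, x) = q2
d(q2, y) = q4
d(q4, y) = q1
d(q1, y) = q1


q0 -> q2 -> q4 -> q2 -> q4 -> q1 -> q1


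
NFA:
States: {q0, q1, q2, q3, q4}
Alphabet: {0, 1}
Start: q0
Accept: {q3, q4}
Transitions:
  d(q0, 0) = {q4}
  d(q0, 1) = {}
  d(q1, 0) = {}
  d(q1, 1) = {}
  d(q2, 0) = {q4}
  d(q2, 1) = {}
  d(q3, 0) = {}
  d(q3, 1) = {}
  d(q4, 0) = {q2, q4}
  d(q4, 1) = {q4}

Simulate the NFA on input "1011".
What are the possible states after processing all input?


Start: {q0}
  --1--> {}
  --0--> {}
  --1--> {}
  --1--> {}

{} (empty set, no valid transitions)


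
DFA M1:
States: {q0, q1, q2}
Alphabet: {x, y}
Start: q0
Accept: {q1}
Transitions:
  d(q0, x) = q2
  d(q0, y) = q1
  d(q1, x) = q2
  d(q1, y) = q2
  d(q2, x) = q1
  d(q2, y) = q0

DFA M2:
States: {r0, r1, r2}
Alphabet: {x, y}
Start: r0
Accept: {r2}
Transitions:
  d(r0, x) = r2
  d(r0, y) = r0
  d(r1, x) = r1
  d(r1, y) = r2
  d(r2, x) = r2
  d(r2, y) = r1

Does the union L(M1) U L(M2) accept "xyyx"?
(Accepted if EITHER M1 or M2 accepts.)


M1: final=q2 accepted=False
M2: final=r2 accepted=True

Yes, union accepts


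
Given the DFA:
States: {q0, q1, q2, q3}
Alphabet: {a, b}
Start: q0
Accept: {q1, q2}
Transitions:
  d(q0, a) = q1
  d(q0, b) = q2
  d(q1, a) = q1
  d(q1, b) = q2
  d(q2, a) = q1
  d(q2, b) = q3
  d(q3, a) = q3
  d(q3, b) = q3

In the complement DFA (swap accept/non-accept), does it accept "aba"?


Trace: q0 -> q1 -> q2 -> q1
Final: q1
Original accept: {q1, q2}
Complement: q1 is in original accept

No, complement rejects (original accepts)


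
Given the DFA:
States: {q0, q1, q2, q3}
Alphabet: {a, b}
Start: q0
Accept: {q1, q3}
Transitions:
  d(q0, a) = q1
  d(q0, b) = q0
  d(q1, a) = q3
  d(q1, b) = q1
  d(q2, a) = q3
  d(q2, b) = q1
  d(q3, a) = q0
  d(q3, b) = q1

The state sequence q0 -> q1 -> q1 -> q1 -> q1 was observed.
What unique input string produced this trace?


Trace back each transition to find the symbol:
  q0 --[a]--> q1
  q1 --[b]--> q1
  q1 --[b]--> q1
  q1 --[b]--> q1

"abbb"


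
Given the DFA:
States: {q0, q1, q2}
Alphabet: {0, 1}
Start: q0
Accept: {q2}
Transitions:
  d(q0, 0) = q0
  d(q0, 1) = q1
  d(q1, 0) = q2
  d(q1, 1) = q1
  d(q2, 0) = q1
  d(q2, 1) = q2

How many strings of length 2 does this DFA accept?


Enumerating all length-2 strings:
  "00" -> q0 [reject]
  "01" -> q1 [reject]
  "10" -> q2 [accept]
  "11" -> q1 [reject]

1 out of 4


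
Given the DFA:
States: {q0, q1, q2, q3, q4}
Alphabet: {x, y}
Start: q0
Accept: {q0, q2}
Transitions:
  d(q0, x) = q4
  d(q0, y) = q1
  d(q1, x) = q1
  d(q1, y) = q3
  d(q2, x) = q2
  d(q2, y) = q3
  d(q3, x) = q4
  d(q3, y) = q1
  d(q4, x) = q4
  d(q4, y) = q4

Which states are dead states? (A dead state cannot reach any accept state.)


Forward reachability from each state:
  q0 -> reaches accept state q0 (live)
  q1 -> reaches {q1, q3, q4}, no accept state (dead)
  q2 -> reaches accept state q2 (live)
  q3 -> reaches {q1, q3, q4}, no accept state (dead)
  q4 -> reaches {q4}, no accept state (dead)

{q1, q3, q4}


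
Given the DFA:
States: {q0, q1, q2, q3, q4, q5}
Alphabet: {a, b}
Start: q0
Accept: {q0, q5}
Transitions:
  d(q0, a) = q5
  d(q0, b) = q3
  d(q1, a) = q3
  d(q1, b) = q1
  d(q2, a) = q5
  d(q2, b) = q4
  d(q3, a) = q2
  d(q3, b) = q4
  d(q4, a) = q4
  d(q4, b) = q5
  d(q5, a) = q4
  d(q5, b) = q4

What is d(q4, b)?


Looking up transition d(q4, b)

q5


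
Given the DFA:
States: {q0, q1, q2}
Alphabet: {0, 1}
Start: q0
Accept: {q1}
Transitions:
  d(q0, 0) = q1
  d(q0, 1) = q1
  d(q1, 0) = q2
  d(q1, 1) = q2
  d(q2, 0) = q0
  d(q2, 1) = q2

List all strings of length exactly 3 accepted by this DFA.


All strings of length 3: 8 total
Accepted: 0

None


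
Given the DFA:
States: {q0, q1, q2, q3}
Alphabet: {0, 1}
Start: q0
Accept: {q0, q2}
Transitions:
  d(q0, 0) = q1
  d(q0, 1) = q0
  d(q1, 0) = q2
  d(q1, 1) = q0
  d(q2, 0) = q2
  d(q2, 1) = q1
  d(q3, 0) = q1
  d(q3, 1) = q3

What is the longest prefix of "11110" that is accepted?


Run the DFA, marking each prefix where the state is accepting:
  "" -> q0 [accept]
  "1" -> q0 [accept]
  "11" -> q0 [accept]
  "111" -> q0 [accept]
  "1111" -> q0 [accept]
  "11110" -> q1 [reject]

"1111"


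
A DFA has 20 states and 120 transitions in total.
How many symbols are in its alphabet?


Each state has exactly one transition per symbol.
|alphabet| = transitions / states = 120 / 20 = 6

6


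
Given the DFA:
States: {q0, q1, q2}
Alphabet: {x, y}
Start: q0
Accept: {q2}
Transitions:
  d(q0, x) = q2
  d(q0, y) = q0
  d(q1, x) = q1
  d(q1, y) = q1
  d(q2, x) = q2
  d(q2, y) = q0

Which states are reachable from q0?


BFS from q0:
  layer 0: {q0}
  layer 1: {q2}

{q0, q2}


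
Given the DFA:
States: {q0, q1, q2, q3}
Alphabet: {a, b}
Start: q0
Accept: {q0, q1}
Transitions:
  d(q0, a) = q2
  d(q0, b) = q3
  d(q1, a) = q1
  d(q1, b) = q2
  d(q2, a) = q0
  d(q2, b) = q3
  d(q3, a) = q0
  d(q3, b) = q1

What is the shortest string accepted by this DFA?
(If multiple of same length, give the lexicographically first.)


BFS by string length (lex-first path to each state shown):
  len 0: q0<-""
Found accept state at length 0.

"" (empty string)


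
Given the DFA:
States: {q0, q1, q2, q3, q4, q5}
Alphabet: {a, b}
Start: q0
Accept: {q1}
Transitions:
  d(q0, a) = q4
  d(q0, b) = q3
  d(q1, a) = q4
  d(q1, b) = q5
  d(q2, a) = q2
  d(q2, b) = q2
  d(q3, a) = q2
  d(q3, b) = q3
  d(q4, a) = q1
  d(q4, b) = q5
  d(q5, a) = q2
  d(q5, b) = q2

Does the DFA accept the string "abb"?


Trace: q0 -> q4 -> q5 -> q2
Final state: q2
Accept states: {q1}

No, rejected (final state q2 is not an accept state)


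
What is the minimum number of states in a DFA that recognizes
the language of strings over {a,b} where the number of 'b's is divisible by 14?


States track (count of 'b') mod 14.
Need 14 states: one per remainder 0..13; accept = remainder 0.

14


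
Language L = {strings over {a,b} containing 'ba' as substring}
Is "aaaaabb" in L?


'ba' does not occur

No, "aaaaabb" is not in L


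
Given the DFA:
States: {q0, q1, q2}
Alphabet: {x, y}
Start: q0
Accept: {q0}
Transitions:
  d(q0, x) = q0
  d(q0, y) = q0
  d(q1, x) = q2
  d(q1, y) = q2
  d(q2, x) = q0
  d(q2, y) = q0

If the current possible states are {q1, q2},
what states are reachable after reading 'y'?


Apply transition on 'y' from each current state:
  d(q1, y) = q2
  d(q2, y) = q0

{q0, q2}


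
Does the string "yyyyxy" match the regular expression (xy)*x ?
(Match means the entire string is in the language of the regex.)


|string| = 6; first = 'y'; last = 'y'

No, "yyyyxy" does not match (xy)*x


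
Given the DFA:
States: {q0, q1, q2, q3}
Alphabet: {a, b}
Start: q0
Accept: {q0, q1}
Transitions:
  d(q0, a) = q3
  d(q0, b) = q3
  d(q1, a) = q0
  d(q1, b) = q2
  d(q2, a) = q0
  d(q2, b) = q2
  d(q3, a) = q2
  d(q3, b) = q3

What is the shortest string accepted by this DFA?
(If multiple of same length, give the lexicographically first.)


BFS by string length (lex-first path to each state shown):
  len 0: q0<-""
Found accept state at length 0.

"" (empty string)


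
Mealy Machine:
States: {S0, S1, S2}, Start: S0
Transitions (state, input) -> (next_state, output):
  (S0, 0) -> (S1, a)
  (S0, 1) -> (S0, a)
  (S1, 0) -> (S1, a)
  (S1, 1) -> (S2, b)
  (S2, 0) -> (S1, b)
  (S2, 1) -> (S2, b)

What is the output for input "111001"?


Step-by-step:
  (S0, 1) -> (S0, a)
  (S0, 1) -> (S0, a)
  (S0, 1) -> (S0, a)
  (S0, 0) -> (S1, a)
  (S1, 0) -> (S1, a)
  (S1, 1) -> (S2, b)

"aaaaab"


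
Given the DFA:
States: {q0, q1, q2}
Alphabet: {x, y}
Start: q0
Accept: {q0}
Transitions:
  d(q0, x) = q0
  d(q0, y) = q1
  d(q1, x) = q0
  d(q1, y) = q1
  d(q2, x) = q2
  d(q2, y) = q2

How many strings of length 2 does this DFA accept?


Enumerating all length-2 strings:
  "xx" -> q0 [accept]
  "xy" -> q1 [reject]
  "yx" -> q0 [accept]
  "yy" -> q1 [reject]

2 out of 4


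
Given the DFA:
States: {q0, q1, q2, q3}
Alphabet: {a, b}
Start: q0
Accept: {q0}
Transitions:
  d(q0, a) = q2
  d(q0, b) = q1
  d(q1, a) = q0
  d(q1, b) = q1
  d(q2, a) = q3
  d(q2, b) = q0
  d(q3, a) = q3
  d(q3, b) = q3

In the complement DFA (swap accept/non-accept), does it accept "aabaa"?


Trace: q0 -> q2 -> q3 -> q3 -> q3 -> q3
Final: q3
Original accept: {q0}
Complement: q3 is not in original accept

Yes, complement accepts (original rejects)


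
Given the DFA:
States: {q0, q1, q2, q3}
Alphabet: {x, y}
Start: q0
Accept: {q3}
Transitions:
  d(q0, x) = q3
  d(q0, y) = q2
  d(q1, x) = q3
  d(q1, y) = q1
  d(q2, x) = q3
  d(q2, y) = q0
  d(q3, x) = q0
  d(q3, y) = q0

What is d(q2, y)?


Looking up transition d(q2, y)

q0


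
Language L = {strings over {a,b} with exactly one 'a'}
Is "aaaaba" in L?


count('a') = 5

No, "aaaaba" is not in L


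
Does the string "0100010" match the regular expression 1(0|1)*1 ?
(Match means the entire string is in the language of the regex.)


|string| = 7; first = '0'; last = '0'

No, "0100010" does not match 1(0|1)*1


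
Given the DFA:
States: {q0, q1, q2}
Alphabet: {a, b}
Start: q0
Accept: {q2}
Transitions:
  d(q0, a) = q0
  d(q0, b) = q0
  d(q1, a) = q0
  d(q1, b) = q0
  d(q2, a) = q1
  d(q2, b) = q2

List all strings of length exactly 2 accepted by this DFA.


All strings of length 2: 4 total
Accepted: 0

None


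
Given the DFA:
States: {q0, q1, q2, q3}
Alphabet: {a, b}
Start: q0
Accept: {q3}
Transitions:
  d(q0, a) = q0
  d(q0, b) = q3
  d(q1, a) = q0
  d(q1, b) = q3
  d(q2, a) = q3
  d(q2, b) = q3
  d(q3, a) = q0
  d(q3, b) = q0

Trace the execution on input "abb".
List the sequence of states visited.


Input: abb
d(q0, a) = q0
d(q0, b) = q3
d(q3, b) = q0


q0 -> q0 -> q3 -> q0


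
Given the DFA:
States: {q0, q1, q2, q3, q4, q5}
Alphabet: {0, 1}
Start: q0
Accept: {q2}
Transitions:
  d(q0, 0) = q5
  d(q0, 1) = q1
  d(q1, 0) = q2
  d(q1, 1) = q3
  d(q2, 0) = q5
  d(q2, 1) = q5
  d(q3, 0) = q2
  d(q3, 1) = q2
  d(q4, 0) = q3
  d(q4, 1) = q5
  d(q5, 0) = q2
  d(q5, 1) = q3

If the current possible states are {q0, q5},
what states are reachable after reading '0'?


Apply transition on '0' from each current state:
  d(q0, 0) = q5
  d(q5, 0) = q2

{q2, q5}


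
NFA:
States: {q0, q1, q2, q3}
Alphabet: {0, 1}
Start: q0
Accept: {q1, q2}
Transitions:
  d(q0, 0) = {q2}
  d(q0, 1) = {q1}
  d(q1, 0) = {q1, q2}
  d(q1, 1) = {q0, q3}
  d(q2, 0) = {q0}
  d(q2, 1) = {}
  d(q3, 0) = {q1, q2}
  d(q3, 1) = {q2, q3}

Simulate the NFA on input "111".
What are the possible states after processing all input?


Start: {q0}
  --1--> {q1}
  --1--> {q0, q3}
  --1--> {q1, q2, q3}

{q1, q2, q3}


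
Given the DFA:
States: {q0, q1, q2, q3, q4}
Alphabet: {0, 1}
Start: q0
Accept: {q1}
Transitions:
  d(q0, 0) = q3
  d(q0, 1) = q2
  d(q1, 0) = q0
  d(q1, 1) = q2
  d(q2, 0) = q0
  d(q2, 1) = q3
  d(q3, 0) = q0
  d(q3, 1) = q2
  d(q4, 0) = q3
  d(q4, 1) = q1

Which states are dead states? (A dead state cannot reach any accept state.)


Forward reachability from each state:
  q0 -> reaches {q0, q2, q3}, no accept state (dead)
  q1 -> reaches accept state q1 (live)
  q2 -> reaches {q0, q2, q3}, no accept state (dead)
  q3 -> reaches {q0, q2, q3}, no accept state (dead)
  q4 -> reaches accept state q1 (live)

{q0, q2, q3}


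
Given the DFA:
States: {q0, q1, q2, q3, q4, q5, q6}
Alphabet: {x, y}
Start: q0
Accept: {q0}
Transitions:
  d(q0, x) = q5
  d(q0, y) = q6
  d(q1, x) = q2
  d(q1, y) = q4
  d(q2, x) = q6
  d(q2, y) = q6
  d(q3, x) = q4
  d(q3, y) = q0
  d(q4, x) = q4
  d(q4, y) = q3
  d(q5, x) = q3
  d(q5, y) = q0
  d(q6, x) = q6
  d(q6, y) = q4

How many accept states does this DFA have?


Accept states listed: {q0}
Counting: q0(1)

1


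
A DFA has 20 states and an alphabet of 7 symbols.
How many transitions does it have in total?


Each state has exactly one transition per symbol.
20 * 7 = 140

140


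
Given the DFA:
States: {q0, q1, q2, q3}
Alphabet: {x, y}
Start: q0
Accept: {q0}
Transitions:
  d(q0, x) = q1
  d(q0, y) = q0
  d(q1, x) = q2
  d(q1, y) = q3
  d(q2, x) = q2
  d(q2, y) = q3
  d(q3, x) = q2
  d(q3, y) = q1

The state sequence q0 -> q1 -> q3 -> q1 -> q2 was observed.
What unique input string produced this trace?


Trace back each transition to find the symbol:
  q0 --[x]--> q1
  q1 --[y]--> q3
  q3 --[y]--> q1
  q1 --[x]--> q2

"xyyx"


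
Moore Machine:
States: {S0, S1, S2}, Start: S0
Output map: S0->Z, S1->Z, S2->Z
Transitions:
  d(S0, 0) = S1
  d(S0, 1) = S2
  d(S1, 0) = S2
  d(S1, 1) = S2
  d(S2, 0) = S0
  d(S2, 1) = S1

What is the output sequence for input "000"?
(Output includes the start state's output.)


Start: S0 (output Z)
  --0--> S1 (output Z)
  --0--> S2 (output Z)
  --0--> S0 (output Z)

"ZZZZ"


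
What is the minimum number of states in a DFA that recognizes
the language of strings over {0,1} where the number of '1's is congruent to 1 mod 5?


States track (count of '1') mod 5.
Need 5 states: one per remainder 0..4; accept = remainder 1.

5


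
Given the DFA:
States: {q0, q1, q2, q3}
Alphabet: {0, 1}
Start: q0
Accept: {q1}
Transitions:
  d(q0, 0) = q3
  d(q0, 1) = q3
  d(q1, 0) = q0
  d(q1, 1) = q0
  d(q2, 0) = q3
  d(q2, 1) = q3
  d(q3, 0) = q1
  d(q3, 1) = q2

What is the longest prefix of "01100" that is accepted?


Run the DFA, marking each prefix where the state is accepting:
  "" -> q0 [reject]
  "0" -> q3 [reject]
  "01" -> q2 [reject]
  "011" -> q3 [reject]
  "0110" -> q1 [accept]
  "01100" -> q0 [reject]

"0110"


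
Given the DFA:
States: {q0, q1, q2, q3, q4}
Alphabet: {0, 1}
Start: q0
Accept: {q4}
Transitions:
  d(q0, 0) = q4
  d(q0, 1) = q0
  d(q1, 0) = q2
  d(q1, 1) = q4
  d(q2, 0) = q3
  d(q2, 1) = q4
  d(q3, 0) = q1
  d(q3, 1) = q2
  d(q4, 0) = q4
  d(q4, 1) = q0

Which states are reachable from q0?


BFS from q0:
  layer 0: {q0}
  layer 1: {q4}

{q0, q4}


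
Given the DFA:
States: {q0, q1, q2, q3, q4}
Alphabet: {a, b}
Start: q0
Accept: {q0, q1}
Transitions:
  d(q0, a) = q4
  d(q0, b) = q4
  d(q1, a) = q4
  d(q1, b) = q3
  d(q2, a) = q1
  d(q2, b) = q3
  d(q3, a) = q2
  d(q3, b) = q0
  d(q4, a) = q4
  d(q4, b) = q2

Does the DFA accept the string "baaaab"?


Trace: q0 -> q4 -> q4 -> q4 -> q4 -> q4 -> q2
Final state: q2
Accept states: {q0, q1}

No, rejected (final state q2 is not an accept state)


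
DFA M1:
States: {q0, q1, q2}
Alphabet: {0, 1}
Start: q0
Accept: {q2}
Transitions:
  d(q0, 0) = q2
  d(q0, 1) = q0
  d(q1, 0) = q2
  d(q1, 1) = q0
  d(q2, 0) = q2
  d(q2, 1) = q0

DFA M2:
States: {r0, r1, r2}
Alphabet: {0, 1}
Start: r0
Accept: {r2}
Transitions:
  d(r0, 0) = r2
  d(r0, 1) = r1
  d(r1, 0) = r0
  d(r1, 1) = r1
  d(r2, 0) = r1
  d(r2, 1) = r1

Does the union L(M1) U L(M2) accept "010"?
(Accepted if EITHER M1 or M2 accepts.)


M1: final=q2 accepted=True
M2: final=r0 accepted=False

Yes, union accepts


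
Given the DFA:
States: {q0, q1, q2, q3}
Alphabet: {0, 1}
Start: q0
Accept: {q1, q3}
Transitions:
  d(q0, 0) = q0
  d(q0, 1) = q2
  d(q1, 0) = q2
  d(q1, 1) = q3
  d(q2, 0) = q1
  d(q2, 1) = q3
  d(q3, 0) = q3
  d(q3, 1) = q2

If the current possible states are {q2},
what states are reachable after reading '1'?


Apply transition on '1' from each current state:
  d(q2, 1) = q3

{q3}


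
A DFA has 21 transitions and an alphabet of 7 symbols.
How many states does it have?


Each state has exactly one transition per symbol.
states = transitions / |alphabet| = 21 / 7 = 3

3


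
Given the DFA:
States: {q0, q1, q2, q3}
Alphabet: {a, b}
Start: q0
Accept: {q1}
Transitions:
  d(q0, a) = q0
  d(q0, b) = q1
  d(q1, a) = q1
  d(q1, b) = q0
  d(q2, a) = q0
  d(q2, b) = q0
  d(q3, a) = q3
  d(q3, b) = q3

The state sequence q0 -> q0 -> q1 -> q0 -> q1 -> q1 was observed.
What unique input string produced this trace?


Trace back each transition to find the symbol:
  q0 --[a]--> q0
  q0 --[b]--> q1
  q1 --[b]--> q0
  q0 --[b]--> q1
  q1 --[a]--> q1

"abbba"


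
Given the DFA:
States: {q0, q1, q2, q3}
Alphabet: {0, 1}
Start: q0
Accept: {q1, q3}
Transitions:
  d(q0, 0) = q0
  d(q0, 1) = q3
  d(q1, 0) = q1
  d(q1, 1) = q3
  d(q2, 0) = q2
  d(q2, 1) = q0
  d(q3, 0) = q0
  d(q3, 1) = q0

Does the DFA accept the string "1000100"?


Trace: q0 -> q3 -> q0 -> q0 -> q0 -> q3 -> q0 -> q0
Final state: q0
Accept states: {q1, q3}

No, rejected (final state q0 is not an accept state)


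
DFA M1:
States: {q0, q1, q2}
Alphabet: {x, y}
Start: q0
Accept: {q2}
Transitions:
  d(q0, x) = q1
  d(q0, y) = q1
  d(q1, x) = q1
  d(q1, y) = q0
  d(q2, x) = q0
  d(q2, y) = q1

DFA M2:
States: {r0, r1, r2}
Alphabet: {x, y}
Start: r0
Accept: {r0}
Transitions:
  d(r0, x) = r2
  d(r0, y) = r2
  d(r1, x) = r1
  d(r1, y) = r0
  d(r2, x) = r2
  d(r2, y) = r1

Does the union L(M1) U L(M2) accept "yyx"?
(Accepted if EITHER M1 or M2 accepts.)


M1: final=q1 accepted=False
M2: final=r1 accepted=False

No, union rejects (neither accepts)


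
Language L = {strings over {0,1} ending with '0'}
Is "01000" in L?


last symbol = '0'

Yes, "01000" is in L


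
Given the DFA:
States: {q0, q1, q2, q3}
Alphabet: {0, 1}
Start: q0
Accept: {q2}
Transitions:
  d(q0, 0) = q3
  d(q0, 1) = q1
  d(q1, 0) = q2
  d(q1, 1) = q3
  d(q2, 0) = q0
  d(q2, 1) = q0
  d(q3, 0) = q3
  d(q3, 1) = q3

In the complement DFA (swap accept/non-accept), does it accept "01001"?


Trace: q0 -> q3 -> q3 -> q3 -> q3 -> q3
Final: q3
Original accept: {q2}
Complement: q3 is not in original accept

Yes, complement accepts (original rejects)


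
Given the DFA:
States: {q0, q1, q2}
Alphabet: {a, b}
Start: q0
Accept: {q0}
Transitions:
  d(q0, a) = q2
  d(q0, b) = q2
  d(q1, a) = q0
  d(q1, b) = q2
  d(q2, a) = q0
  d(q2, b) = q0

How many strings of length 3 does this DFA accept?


Enumerating all length-3 strings:
  "aaa" -> q2 [reject]
  "aab" -> q2 [reject]
  "aba" -> q2 [reject]
  "abb" -> q2 [reject]
  "baa" -> q2 [reject]
  "bab" -> q2 [reject]
  "bba" -> q2 [reject]
  "bbb" -> q2 [reject]

0 out of 8


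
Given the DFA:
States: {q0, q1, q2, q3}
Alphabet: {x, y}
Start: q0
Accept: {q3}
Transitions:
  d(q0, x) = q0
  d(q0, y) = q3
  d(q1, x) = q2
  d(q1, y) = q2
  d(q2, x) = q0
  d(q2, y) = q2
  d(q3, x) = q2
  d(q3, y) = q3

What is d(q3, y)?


Looking up transition d(q3, y)

q3


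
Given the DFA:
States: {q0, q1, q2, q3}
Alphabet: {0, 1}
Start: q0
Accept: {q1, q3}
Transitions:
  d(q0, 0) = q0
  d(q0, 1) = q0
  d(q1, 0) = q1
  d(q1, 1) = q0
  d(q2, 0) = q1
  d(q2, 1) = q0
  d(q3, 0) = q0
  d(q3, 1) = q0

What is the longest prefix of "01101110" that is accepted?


Run the DFA, marking each prefix where the state is accepting:
  "" -> q0 [reject]
  "0" -> q0 [reject]
  "01" -> q0 [reject]
  "011" -> q0 [reject]
  "0110" -> q0 [reject]
  "01101" -> q0 [reject]
  "011011" -> q0 [reject]
  "0110111" -> q0 [reject]
  "01101110" -> q0 [reject]

No prefix is accepted


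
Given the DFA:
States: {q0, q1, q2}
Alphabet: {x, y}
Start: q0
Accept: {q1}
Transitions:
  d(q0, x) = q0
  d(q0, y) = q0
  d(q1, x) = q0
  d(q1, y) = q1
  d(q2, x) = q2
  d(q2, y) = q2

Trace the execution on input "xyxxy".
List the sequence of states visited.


Input: xyxxy
d(q0, x) = q0
d(q0, y) = q0
d(q0, x) = q0
d(q0, x) = q0
d(q0, y) = q0


q0 -> q0 -> q0 -> q0 -> q0 -> q0


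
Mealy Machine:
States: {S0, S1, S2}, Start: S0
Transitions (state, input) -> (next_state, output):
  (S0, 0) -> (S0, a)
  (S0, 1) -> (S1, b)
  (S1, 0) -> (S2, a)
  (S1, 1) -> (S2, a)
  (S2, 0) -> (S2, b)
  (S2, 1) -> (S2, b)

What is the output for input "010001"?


Step-by-step:
  (S0, 0) -> (S0, a)
  (S0, 1) -> (S1, b)
  (S1, 0) -> (S2, a)
  (S2, 0) -> (S2, b)
  (S2, 0) -> (S2, b)
  (S2, 1) -> (S2, b)

"ababbb"


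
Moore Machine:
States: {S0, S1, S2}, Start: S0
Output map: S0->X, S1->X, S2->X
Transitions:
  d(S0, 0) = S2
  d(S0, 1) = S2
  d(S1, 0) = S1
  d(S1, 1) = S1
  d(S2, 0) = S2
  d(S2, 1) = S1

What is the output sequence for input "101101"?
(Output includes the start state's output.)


Start: S0 (output X)
  --1--> S2 (output X)
  --0--> S2 (output X)
  --1--> S1 (output X)
  --1--> S1 (output X)
  --0--> S1 (output X)
  --1--> S1 (output X)

"XXXXXXX"
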